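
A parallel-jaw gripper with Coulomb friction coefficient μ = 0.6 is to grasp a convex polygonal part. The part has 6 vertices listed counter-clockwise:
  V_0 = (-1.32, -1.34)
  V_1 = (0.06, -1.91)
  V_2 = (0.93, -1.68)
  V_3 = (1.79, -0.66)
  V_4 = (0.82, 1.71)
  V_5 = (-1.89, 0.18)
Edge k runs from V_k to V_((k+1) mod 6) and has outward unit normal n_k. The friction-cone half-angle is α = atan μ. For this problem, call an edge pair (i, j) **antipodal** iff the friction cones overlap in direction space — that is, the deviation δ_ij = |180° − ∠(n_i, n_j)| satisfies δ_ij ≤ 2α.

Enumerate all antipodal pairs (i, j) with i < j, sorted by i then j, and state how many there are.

count = 6; pairs: (0,3), (0,4), (1,4), (2,4), (2,5), (3,5)

α = atan 0.6 = 30.96°;  2α = 61.93°
n_0 = (-0.3818, -0.9243)
n_1 = (+0.2556, -0.9668)
n_2 = (+0.7645, -0.6446)
n_3 = (+0.9255, +0.3788)
n_4 = (-0.4916, +0.8708)
n_5 = (-0.9363, -0.3511)
  (0,1): δ = 142.75°  ·
  (0,2): δ = 107.69°  ·
  (0,3): δ = 45.30°  ✓
  (0,4): δ = 51.89°  ✓
  (0,5): δ = 133.00°  ·
  (1,2): δ = 144.94°  ·
  (1,3): δ = 82.55°  ·
  (1,4): δ = 14.64°  ✓
  (1,5): δ = 95.75°  ·
  (2,3): δ = 117.61°  ·
  (2,4): δ = 20.42°  ✓
  (2,5): δ = 60.69°  ✓
  (3,4): δ = 82.81°  ·
  (3,5): δ = 1.70°  ✓
  (4,5): δ = 98.89°  ·
antipodal pairs: 6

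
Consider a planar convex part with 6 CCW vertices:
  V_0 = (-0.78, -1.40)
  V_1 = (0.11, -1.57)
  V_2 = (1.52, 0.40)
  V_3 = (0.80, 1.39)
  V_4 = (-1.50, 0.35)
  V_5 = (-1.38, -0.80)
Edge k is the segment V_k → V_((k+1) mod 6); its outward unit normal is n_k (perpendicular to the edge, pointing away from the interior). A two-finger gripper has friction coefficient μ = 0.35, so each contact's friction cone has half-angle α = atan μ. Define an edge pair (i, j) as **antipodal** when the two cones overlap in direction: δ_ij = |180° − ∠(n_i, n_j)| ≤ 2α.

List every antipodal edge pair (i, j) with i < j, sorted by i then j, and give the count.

α = atan 0.35 = 19.29°;  2α = 38.58°
n_0 = (-0.1876, -0.9822)
n_1 = (+0.8132, -0.5820)
n_2 = (+0.8087, +0.5882)
n_3 = (-0.4120, +0.9112)
n_4 = (-0.9946, -0.1038)
n_5 = (-0.7071, -0.7071)
  (0,1): δ = 114.78°  ·
  (0,2): δ = 43.16°  ·
  (0,3): δ = 35.15°  ✓
  (0,4): δ = 106.77°  ·
  (0,5): δ = 145.81°  ·
  (1,2): δ = 108.38°  ·
  (1,3): δ = 30.08°  ✓
  (1,4): δ = 41.55°  ·
  (1,5): δ = 80.59°  ·
  (2,3): δ = 101.70°  ·
  (2,4): δ = 30.07°  ✓
  (2,5): δ = 8.97°  ✓
  (3,4): δ = 108.37°  ·
  (3,5): δ = 69.33°  ·
  (4,5): δ = 140.96°  ·
antipodal pairs: 4

count = 4; pairs: (0,3), (1,3), (2,4), (2,5)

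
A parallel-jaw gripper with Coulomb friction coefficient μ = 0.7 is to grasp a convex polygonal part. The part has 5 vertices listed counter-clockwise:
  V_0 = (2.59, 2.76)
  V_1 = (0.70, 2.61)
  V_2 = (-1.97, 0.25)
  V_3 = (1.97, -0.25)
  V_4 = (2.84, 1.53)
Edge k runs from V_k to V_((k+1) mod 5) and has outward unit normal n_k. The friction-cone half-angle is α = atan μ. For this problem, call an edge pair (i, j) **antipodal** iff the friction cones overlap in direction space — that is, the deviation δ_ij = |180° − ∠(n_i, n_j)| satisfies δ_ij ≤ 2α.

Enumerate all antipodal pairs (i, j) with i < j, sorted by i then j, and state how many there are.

count = 5; pairs: (0,2), (0,3), (1,2), (1,3), (1,4)

α = atan 0.7 = 34.99°;  2α = 69.98°
n_0 = (-0.0791, +0.9969)
n_1 = (-0.6623, +0.7493)
n_2 = (-0.1259, -0.9920)
n_3 = (+0.8984, -0.4391)
n_4 = (+0.9800, +0.1992)
  (0,1): δ = 143.06°  ·
  (0,2): δ = 11.77°  ✓
  (0,3): δ = 59.41°  ✓
  (0,4): δ = 96.95°  ·
  (1,2): δ = 48.71°  ✓
  (1,3): δ = 22.48°  ✓
  (1,4): δ = 60.02°  ✓
  (2,3): δ = 108.82°  ·
  (2,4): δ = 71.28°  ·
  (3,4): δ = 142.46°  ·
antipodal pairs: 5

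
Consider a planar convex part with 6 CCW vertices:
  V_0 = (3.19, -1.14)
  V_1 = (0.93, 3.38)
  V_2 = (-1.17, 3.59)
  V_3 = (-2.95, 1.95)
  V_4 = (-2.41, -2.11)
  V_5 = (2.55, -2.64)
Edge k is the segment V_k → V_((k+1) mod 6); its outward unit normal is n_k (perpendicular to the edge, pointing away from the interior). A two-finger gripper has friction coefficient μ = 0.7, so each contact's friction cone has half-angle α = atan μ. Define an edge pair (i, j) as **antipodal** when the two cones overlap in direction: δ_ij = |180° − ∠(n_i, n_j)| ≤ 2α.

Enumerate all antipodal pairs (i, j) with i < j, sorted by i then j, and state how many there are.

α = atan 0.7 = 34.99°;  2α = 69.98°
n_0 = (+0.8944, +0.4472)
n_1 = (+0.0995, +0.9950)
n_2 = (-0.6776, +0.7354)
n_3 = (-0.9913, -0.1318)
n_4 = (-0.1062, -0.9943)
n_5 = (+0.9198, -0.3924)
  (0,1): δ = 122.28°  ·
  (0,2): δ = 73.91°  ·
  (0,3): δ = 18.99°  ✓
  (0,4): δ = 57.34°  ✓
  (0,5): δ = 130.33°  ·
  (1,2): δ = 131.63°  ·
  (1,3): δ = 76.71°  ·
  (1,4): δ = 0.39°  ✓
  (1,5): δ = 72.60°  ·
  (2,3): δ = 125.08°  ·
  (2,4): δ = 48.76°  ✓
  (2,5): δ = 24.24°  ✓
  (3,4): δ = 103.68°  ·
  (3,5): δ = 30.68°  ✓
  (4,5): δ = 107.01°  ·
antipodal pairs: 6

count = 6; pairs: (0,3), (0,4), (1,4), (2,4), (2,5), (3,5)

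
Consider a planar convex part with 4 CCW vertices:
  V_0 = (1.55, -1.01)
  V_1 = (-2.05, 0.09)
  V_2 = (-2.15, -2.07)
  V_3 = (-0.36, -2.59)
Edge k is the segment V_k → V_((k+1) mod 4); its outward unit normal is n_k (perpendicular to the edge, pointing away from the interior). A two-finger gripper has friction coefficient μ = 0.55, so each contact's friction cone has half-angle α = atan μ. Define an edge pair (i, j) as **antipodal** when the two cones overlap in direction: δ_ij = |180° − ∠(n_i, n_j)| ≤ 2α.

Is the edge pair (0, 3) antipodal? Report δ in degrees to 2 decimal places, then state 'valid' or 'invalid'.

α = atan 0.55 = 28.81°;  2α = 57.62°
edge 0: e_0 = (-3.60, +1.10);  n_0 = (+0.2922, +0.9564)
edge 3: e_3 = (+1.91, +1.58);  n_3 = (+0.6374, -0.7705)
∠(n_0, n_3) = 123.41°
δ = |180° − 123.41°| = 56.59°
56.59° ≤ 2α = 57.62°  →  valid

δ = 56.59°, valid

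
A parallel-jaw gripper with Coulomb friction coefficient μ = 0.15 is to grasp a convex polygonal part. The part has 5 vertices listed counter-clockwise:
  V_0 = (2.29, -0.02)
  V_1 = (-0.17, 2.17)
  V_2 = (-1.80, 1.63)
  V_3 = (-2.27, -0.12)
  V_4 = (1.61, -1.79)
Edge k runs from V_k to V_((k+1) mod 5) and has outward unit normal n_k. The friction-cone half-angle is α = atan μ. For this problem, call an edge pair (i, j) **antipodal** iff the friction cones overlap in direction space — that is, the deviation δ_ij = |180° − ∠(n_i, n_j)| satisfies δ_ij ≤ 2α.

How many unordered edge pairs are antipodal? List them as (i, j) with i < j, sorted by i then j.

α = atan 0.15 = 8.53°;  2α = 17.06°
n_0 = (+0.6649, +0.7469)
n_1 = (-0.3145, +0.9493)
n_2 = (-0.9658, +0.2594)
n_3 = (-0.3953, -0.9185)
n_4 = (+0.9335, -0.3586)
  (0,1): δ = 119.99°  ·
  (0,2): δ = 63.36°  ·
  (0,3): δ = 18.39°  ·
  (0,4): δ = 110.66°  ·
  (1,2): δ = 123.36°  ·
  (1,3): δ = 41.62°  ·
  (1,4): δ = 50.65°  ·
  (2,3): δ = 98.25°  ·
  (2,4): δ = 5.98°  ✓
  (3,4): δ = 87.73°  ·
antipodal pairs: 1

count = 1; pairs: (2,4)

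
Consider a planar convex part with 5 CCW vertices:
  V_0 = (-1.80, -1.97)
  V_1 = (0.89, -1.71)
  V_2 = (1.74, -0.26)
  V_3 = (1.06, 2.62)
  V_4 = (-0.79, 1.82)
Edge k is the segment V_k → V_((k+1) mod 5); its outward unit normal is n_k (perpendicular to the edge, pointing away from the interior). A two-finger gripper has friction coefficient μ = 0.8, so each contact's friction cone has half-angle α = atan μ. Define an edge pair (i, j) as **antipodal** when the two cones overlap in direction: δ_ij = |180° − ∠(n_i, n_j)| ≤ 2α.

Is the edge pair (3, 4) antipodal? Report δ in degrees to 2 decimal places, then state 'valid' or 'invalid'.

δ = 128.31°, invalid

α = atan 0.8 = 38.66°;  2α = 77.32°
edge 3: e_3 = (-1.85, -0.80);  n_3 = (-0.3969, +0.9179)
edge 4: e_4 = (-1.01, -3.79);  n_4 = (-0.9663, +0.2575)
∠(n_3, n_4) = 51.69°
δ = |180° − 51.69°| = 128.31°
128.31° > 2α = 77.32°  →  invalid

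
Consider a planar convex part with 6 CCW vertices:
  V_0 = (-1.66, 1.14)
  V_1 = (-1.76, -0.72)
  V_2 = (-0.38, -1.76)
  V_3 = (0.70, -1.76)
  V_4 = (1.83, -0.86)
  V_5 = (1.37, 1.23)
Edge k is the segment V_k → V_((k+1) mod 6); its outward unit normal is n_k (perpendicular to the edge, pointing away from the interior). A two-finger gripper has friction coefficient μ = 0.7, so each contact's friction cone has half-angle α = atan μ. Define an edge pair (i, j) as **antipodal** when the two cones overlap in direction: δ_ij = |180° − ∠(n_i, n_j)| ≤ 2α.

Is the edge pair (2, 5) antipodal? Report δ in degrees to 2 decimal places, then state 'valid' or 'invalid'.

δ = 1.70°, valid

α = atan 0.7 = 34.99°;  2α = 69.98°
edge 2: e_2 = (+1.08, +0.00);  n_2 = (+0.0000, -1.0000)
edge 5: e_5 = (-3.03, -0.09);  n_5 = (-0.0297, +0.9996)
∠(n_2, n_5) = 178.30°
δ = |180° − 178.30°| = 1.70°
1.70° ≤ 2α = 69.98°  →  valid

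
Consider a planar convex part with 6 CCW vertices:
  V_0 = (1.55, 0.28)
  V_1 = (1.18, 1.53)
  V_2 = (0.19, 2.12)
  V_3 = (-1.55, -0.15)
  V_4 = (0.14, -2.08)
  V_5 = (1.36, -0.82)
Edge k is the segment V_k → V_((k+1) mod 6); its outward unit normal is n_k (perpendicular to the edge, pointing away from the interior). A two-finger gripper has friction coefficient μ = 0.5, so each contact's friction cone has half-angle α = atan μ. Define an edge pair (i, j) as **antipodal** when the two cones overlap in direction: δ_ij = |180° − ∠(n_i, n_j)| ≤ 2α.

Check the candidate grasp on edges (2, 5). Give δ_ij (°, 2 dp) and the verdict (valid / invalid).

δ = 27.67°, valid

α = atan 0.5 = 26.57°;  2α = 53.13°
edge 2: e_2 = (-1.74, -2.27);  n_2 = (-0.7937, +0.6084)
edge 5: e_5 = (+0.19, +1.10);  n_5 = (+0.9854, -0.1702)
∠(n_2, n_5) = 152.33°
δ = |180° − 152.33°| = 27.67°
27.67° ≤ 2α = 53.13°  →  valid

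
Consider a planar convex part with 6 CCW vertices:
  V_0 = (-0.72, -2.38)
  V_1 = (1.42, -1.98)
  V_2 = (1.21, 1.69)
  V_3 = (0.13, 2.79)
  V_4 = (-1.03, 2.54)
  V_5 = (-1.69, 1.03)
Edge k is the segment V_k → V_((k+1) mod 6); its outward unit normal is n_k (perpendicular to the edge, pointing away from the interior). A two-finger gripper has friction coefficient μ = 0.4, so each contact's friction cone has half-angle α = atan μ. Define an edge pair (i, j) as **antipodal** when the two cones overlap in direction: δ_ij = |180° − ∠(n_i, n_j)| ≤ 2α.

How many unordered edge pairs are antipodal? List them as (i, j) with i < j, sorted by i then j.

count = 4; pairs: (0,3), (1,4), (1,5), (2,5)

α = atan 0.4 = 21.80°;  2α = 43.60°
n_0 = (+0.1837, -0.9830)
n_1 = (+0.9984, +0.0571)
n_2 = (+0.7136, +0.7006)
n_3 = (-0.2107, +0.9776)
n_4 = (-0.9163, +0.4005)
n_5 = (-0.9618, -0.2736)
  (0,1): δ = 97.31°  ·
  (0,2): δ = 56.11°  ·
  (0,3): δ = 1.57°  ✓
  (0,4): δ = 55.80°  ·
  (0,5): δ = 95.29°  ·
  (1,2): δ = 138.80°  ·
  (1,3): δ = 81.11°  ·
  (1,4): δ = 26.88°  ✓
  (1,5): δ = 12.60°  ✓
  (2,3): δ = 122.31°  ·
  (2,4): δ = 68.08°  ·
  (2,5): δ = 28.60°  ✓
  (3,4): δ = 125.77°  ·
  (3,5): δ = 86.28°  ·
  (4,5): δ = 140.51°  ·
antipodal pairs: 4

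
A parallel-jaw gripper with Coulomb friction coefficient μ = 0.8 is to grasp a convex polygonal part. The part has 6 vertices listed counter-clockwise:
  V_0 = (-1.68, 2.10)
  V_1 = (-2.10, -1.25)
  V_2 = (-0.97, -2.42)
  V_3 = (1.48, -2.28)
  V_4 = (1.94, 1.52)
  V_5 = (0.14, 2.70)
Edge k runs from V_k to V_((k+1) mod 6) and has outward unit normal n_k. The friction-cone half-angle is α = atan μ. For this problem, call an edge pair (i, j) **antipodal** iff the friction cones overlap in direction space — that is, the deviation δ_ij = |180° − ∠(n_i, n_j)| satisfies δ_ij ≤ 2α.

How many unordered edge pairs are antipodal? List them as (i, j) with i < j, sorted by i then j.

α = atan 0.8 = 38.66°;  2α = 77.32°
n_0 = (-0.9922, +0.1244)
n_1 = (-0.7193, -0.6947)
n_2 = (+0.0570, -0.9984)
n_3 = (+0.9928, -0.1202)
n_4 = (+0.5483, +0.8363)
n_5 = (-0.3131, +0.9497)
  (0,1): δ = 128.85°  ·
  (0,2): δ = 79.58°  ·
  (0,3): δ = 0.24°  ✓
  (0,4): δ = 63.90°  ✓
  (0,5): δ = 115.39°  ·
  (1,2): δ = 130.73°  ·
  (1,3): δ = 50.91°  ✓
  (1,4): δ = 12.75°  ✓
  (1,5): δ = 64.24°  ✓
  (2,3): δ = 100.17°  ·
  (2,4): δ = 36.52°  ✓
  (2,5): δ = 14.98°  ✓
  (3,4): δ = 116.34°  ·
  (3,5): δ = 64.85°  ✓
  (4,5): δ = 128.51°  ·
antipodal pairs: 8

count = 8; pairs: (0,3), (0,4), (1,3), (1,4), (1,5), (2,4), (2,5), (3,5)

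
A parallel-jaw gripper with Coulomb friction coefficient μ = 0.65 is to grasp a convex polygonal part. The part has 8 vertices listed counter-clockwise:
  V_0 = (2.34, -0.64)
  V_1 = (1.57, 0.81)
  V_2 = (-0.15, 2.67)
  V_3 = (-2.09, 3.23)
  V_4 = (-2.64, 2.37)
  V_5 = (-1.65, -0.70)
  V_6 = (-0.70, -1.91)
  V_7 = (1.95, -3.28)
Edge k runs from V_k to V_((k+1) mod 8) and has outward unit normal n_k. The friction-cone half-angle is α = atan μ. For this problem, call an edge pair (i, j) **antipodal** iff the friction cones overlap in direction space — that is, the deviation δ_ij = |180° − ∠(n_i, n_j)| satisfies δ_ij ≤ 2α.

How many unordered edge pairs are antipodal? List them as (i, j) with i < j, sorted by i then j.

α = atan 0.65 = 33.02°;  2α = 66.05°
n_0 = (+0.8832, +0.4690)
n_1 = (+0.7342, +0.6789)
n_2 = (+0.2773, +0.9608)
n_3 = (-0.8424, +0.5388)
n_4 = (-0.9517, -0.3069)
n_5 = (-0.7865, -0.6175)
n_6 = (-0.4592, -0.8883)
n_7 = (+0.9893, -0.1461)
  (0,1): δ = 165.21°  ·
  (0,2): δ = 134.07°  ·
  (0,3): δ = 60.57°  ✓
  (0,4): δ = 10.10°  ✓
  (0,5): δ = 10.17°  ✓
  (0,6): δ = 34.69°  ✓
  (0,7): δ = 143.63°  ·
  (1,2): δ = 148.86°  ·
  (1,3): δ = 75.36°  ·
  (1,4): δ = 24.89°  ✓
  (1,5): δ = 4.62°  ✓
  (1,6): δ = 19.90°  ✓
  (1,7): δ = 128.84°  ·
  (2,3): δ = 106.50°  ·
  (2,4): δ = 56.03°  ✓
  (2,5): δ = 35.76°  ✓
  (2,6): δ = 11.24°  ✓
  (2,7): δ = 97.70°  ·
  (3,4): δ = 129.53°  ·
  (3,5): δ = 109.26°  ·
  (3,6): δ = 84.74°  ·
  (3,7): δ = 24.20°  ✓
  (4,5): δ = 159.74°  ·
  (4,6): δ = 135.21°  ·
  (4,7): δ = 26.28°  ✓
  (5,6): δ = 155.47°  ·
  (5,7): δ = 46.54°  ✓
  (6,7): δ = 71.07°  ·
antipodal pairs: 13

count = 13; pairs: (0,3), (0,4), (0,5), (0,6), (1,4), (1,5), (1,6), (2,4), (2,5), (2,6), (3,7), (4,7), (5,7)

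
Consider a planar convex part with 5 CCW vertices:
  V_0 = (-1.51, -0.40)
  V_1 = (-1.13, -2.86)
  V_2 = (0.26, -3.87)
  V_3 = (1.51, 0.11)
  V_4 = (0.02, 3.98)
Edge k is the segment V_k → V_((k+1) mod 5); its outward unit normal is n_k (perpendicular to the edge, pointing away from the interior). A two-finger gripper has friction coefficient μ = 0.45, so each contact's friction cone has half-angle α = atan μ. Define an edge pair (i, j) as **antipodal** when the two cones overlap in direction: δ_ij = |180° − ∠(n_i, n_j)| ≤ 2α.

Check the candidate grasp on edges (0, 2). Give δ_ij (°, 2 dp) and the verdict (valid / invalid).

δ = 26.22°, valid

α = atan 0.45 = 24.23°;  2α = 48.46°
edge 0: e_0 = (+0.38, -2.46);  n_0 = (-0.9883, -0.1527)
edge 2: e_2 = (+1.25, +3.98);  n_2 = (+0.9541, -0.2996)
∠(n_0, n_2) = 153.78°
δ = |180° − 153.78°| = 26.22°
26.22° ≤ 2α = 48.46°  →  valid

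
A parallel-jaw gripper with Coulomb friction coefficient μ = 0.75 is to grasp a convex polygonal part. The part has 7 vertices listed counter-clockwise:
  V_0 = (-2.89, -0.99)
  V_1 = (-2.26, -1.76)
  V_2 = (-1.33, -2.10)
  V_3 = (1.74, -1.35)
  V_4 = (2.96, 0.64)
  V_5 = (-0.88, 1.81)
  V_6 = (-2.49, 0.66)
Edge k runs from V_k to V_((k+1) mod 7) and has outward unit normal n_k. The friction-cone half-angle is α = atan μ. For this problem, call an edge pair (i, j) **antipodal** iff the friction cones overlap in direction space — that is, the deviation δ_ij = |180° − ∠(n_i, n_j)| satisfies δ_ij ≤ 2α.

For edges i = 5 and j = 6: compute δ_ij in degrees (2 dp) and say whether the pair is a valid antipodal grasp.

δ = 139.16°, invalid

α = atan 0.75 = 36.87°;  2α = 73.74°
edge 5: e_5 = (-1.61, -1.15);  n_5 = (-0.5812, +0.8137)
edge 6: e_6 = (-0.40, -1.65);  n_6 = (-0.9719, +0.2356)
∠(n_5, n_6) = 40.84°
δ = |180° − 40.84°| = 139.16°
139.16° > 2α = 73.74°  →  invalid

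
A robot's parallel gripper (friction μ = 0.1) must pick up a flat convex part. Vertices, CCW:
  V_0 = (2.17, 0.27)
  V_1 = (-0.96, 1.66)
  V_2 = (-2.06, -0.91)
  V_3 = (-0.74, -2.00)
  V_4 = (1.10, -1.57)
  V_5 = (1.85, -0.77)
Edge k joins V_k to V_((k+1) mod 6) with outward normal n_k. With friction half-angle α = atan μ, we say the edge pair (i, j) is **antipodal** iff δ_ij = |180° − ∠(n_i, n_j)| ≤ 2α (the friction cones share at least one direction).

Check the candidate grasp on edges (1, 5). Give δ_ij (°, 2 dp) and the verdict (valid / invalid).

δ = 6.07°, valid

α = atan 0.1 = 5.71°;  2α = 11.42°
edge 1: e_1 = (-1.10, -2.57);  n_1 = (-0.9193, +0.3935)
edge 5: e_5 = (+0.32, +1.04);  n_5 = (+0.9558, -0.2941)
∠(n_1, n_5) = 173.93°
δ = |180° − 173.93°| = 6.07°
6.07° ≤ 2α = 11.42°  →  valid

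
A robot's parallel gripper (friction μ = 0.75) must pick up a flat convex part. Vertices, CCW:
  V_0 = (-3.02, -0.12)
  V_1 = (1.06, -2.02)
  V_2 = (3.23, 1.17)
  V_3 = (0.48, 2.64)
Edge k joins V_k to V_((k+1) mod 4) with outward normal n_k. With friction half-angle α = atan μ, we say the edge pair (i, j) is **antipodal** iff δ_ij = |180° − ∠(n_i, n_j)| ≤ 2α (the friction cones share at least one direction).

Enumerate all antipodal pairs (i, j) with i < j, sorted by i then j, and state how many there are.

count = 3; pairs: (0,2), (0,3), (1,3)

α = atan 0.75 = 36.87°;  2α = 73.74°
n_0 = (-0.4222, -0.9065)
n_1 = (+0.8268, -0.5625)
n_2 = (+0.4714, +0.8819)
n_3 = (-0.6192, +0.7852)
  (0,1): δ = 99.25°  ·
  (0,2): δ = 3.16°  ✓
  (0,3): δ = 63.23°  ✓
  (1,2): δ = 83.90°  ·
  (1,3): δ = 17.52°  ✓
  (2,3): δ = 113.62°  ·
antipodal pairs: 3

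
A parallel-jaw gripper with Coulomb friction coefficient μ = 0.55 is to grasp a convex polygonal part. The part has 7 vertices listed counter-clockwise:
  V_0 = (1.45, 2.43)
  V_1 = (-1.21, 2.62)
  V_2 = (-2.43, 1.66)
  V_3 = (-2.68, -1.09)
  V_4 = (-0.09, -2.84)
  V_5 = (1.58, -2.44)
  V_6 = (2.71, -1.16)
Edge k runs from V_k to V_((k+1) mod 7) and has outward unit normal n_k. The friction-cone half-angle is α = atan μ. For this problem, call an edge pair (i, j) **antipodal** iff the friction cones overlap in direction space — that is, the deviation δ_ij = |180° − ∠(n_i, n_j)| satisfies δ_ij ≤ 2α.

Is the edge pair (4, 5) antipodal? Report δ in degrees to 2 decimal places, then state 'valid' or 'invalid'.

α = atan 0.55 = 28.81°;  2α = 57.62°
edge 4: e_4 = (+1.67, +0.40);  n_4 = (+0.2329, -0.9725)
edge 5: e_5 = (+1.13, +1.28);  n_5 = (+0.7497, -0.6618)
∠(n_4, n_5) = 35.09°
δ = |180° − 35.09°| = 144.91°
144.91° > 2α = 57.62°  →  invalid

δ = 144.91°, invalid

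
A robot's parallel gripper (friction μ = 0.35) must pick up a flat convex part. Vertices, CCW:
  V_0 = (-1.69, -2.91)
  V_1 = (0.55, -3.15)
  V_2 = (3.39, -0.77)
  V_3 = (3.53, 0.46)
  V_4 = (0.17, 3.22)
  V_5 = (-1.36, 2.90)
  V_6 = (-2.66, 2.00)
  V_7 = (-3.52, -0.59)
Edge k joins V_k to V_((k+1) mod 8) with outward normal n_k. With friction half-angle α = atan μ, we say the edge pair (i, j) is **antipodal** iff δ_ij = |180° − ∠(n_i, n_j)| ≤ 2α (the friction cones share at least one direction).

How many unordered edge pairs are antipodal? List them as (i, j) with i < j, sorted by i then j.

α = atan 0.35 = 19.29°;  2α = 38.58°
n_0 = (-0.1065, -0.9943)
n_1 = (+0.6423, -0.7664)
n_2 = (+0.9936, -0.1131)
n_3 = (+0.6347, +0.7727)
n_4 = (-0.2047, +0.9788)
n_5 = (-0.5692, +0.8222)
n_6 = (-0.9490, +0.3151)
n_7 = (-0.7851, -0.6193)
  (0,1): δ = 133.92°  ·
  (0,2): δ = 90.38°  ·
  (0,3): δ = 33.29°  ✓
  (0,4): δ = 17.93°  ✓
  (0,5): δ = 40.81°  ·
  (0,6): δ = 77.75°  ·
  (0,7): δ = 134.38°  ·
  (1,2): δ = 136.46°  ·
  (1,3): δ = 79.36°  ·
  (1,4): δ = 28.15°  ✓
  (1,5): δ = 5.27°  ✓
  (1,6): δ = 31.67°  ✓
  (1,7): δ = 88.30°  ·
  (2,3): δ = 122.91°  ·
  (2,4): δ = 71.69°  ·
  (2,5): δ = 48.81°  ·
  (2,6): δ = 11.88°  ✓
  (2,7): δ = 44.76°  ·
  (3,4): δ = 128.79°  ·
  (3,5): δ = 105.90°  ·
  (3,6): δ = 68.97°  ·
  (3,7): δ = 12.33°  ✓
  (4,5): δ = 157.12°  ·
  (4,6): δ = 120.18°  ·
  (4,7): δ = 63.55°  ·
  (5,6): δ = 143.06°  ·
  (5,7): δ = 86.43°  ·
  (6,7): δ = 123.37°  ·
antipodal pairs: 7

count = 7; pairs: (0,3), (0,4), (1,4), (1,5), (1,6), (2,6), (3,7)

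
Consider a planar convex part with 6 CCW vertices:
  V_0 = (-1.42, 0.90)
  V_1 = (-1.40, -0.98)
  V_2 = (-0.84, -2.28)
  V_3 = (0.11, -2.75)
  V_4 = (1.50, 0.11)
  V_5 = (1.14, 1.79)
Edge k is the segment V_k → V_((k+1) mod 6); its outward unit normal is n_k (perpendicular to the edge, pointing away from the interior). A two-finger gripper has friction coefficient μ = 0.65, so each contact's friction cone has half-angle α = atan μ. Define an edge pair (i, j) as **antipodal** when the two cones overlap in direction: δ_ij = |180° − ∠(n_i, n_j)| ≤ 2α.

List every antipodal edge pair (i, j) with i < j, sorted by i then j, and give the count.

count = 7; pairs: (0,3), (0,4), (1,3), (1,4), (2,4), (2,5), (3,5)

α = atan 0.65 = 33.02°;  2α = 66.05°
n_0 = (-0.9999, -0.0106)
n_1 = (-0.9184, -0.3956)
n_2 = (-0.4434, -0.8963)
n_3 = (+0.8994, -0.4371)
n_4 = (+0.9778, +0.2095)
n_5 = (-0.3284, +0.9445)
  (0,1): δ = 157.30°  ·
  (0,2): δ = 116.93°  ·
  (0,3): δ = 26.53°  ✓
  (0,4): δ = 11.49°  ✓
  (0,5): δ = 108.56°  ·
  (1,2): δ = 139.63°  ·
  (1,3): δ = 49.23°  ✓
  (1,4): δ = 11.21°  ✓
  (1,5): δ = 85.87°  ·
  (2,3): δ = 89.60°  ·
  (2,4): δ = 51.58°  ✓
  (2,5): δ = 45.49°  ✓
  (3,4): δ = 141.98°  ·
  (3,5): δ = 44.91°  ✓
  (4,5): δ = 82.92°  ·
antipodal pairs: 7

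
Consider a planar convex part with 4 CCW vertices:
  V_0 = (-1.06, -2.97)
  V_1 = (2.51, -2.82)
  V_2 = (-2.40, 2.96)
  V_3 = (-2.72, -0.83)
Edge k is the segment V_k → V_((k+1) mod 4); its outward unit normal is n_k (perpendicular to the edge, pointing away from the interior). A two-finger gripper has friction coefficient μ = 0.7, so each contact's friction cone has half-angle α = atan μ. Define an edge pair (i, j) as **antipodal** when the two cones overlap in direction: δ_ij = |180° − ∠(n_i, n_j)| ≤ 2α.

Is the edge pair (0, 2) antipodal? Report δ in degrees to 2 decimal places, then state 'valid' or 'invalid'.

α = atan 0.7 = 34.99°;  2α = 69.98°
edge 0: e_0 = (+3.57, +0.15);  n_0 = (+0.0420, -0.9991)
edge 2: e_2 = (-0.32, -3.79);  n_2 = (-0.9965, +0.0841)
∠(n_0, n_2) = 97.23°
δ = |180° − 97.23°| = 82.77°
82.77° > 2α = 69.98°  →  invalid

δ = 82.77°, invalid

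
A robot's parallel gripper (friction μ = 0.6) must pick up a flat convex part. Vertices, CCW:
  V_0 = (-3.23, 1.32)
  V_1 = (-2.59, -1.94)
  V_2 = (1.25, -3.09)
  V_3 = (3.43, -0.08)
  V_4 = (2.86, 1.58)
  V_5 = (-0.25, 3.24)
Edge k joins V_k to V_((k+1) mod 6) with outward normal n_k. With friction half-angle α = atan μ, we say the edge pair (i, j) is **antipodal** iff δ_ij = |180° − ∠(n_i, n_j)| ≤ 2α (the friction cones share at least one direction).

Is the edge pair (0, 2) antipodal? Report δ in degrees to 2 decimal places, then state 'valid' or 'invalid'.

α = atan 0.6 = 30.96°;  2α = 61.93°
edge 0: e_0 = (+0.64, -3.26);  n_0 = (-0.9813, -0.1926)
edge 2: e_2 = (+2.18, +3.01);  n_2 = (+0.8099, -0.5866)
∠(n_0, n_2) = 132.98°
δ = |180° − 132.98°| = 47.02°
47.02° ≤ 2α = 61.93°  →  valid

δ = 47.02°, valid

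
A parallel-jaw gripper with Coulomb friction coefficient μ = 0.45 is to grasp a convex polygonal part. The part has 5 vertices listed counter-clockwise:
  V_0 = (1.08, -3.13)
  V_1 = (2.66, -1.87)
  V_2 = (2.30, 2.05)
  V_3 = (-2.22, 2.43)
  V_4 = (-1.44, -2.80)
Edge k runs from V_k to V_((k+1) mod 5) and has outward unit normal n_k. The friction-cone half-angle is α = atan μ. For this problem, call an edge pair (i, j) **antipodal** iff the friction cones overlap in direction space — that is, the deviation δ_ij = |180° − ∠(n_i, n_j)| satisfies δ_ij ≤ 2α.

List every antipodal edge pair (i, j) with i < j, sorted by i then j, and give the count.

count = 3; pairs: (0,2), (1,3), (2,4)

α = atan 0.45 = 24.23°;  2α = 48.46°
n_0 = (+0.6235, -0.7818)
n_1 = (+0.9958, +0.0915)
n_2 = (+0.0838, +0.9965)
n_3 = (-0.9891, -0.1475)
n_4 = (-0.1298, -0.9915)
  (0,1): δ = 123.32°  ·
  (0,2): δ = 43.38°  ✓
  (0,3): δ = 59.91°  ·
  (0,4): δ = 133.97°  ·
  (1,2): δ = 100.05°  ·
  (1,3): δ = 3.24°  ✓
  (1,4): δ = 77.29°  ·
  (2,3): δ = 76.71°  ·
  (2,4): δ = 2.65°  ✓
  (3,4): δ = 105.94°  ·
antipodal pairs: 3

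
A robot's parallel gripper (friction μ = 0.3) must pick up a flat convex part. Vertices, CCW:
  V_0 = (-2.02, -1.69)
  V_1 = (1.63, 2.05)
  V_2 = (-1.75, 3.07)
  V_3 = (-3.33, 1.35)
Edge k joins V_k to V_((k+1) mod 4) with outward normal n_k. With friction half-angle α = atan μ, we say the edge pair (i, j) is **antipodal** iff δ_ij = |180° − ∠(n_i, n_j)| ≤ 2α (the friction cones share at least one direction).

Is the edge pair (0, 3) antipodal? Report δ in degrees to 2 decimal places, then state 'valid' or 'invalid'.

δ = 67.61°, invalid

α = atan 0.3 = 16.70°;  2α = 33.40°
edge 0: e_0 = (+3.65, +3.74);  n_0 = (+0.7157, -0.6984)
edge 3: e_3 = (+1.31, -3.04);  n_3 = (-0.9184, -0.3957)
∠(n_0, n_3) = 112.39°
δ = |180° − 112.39°| = 67.61°
67.61° > 2α = 33.40°  →  invalid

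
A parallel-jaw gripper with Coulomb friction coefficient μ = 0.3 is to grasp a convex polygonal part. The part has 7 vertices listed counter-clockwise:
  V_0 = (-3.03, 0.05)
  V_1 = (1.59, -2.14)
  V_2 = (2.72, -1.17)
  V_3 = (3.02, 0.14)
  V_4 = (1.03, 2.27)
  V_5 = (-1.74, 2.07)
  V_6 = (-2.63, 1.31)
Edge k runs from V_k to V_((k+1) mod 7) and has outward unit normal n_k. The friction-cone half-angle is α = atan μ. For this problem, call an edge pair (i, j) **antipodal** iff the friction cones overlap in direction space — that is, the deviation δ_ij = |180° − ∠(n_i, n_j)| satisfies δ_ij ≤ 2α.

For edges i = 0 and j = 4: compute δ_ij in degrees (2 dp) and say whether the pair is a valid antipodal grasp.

δ = 29.49°, valid

α = atan 0.3 = 16.70°;  2α = 33.40°
edge 0: e_0 = (+4.62, -2.19);  n_0 = (-0.4283, -0.9036)
edge 4: e_4 = (-2.77, -0.20);  n_4 = (-0.0720, +0.9974)
∠(n_0, n_4) = 150.51°
δ = |180° − 150.51°| = 29.49°
29.49° ≤ 2α = 33.40°  →  valid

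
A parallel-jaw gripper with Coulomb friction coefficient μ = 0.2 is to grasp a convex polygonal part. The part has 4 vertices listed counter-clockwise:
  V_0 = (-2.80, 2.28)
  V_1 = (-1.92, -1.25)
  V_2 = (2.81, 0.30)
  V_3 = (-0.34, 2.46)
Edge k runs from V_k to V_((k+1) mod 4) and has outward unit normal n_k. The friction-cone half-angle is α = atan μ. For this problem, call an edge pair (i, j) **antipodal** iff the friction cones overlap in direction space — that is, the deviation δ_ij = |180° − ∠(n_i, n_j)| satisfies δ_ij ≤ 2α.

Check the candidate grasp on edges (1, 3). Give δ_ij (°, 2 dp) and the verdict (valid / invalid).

δ = 13.96°, valid

α = atan 0.2 = 11.31°;  2α = 22.62°
edge 1: e_1 = (+4.73, +1.55);  n_1 = (+0.3114, -0.9503)
edge 3: e_3 = (-2.46, -0.18);  n_3 = (-0.0730, +0.9973)
∠(n_1, n_3) = 166.04°
δ = |180° − 166.04°| = 13.96°
13.96° ≤ 2α = 22.62°  →  valid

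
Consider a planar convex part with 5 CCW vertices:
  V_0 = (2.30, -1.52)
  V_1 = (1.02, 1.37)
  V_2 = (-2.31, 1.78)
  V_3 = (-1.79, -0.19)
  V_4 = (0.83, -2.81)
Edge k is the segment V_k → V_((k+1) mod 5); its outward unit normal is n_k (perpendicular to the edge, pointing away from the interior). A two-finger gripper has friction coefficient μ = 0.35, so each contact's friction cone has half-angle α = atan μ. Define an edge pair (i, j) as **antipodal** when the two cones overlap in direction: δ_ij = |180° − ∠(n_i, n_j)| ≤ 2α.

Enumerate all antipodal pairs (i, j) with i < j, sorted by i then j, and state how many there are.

count = 3; pairs: (0,2), (0,3), (1,3)

α = atan 0.35 = 19.29°;  2α = 38.58°
n_0 = (+0.9143, +0.4050)
n_1 = (+0.1222, +0.9925)
n_2 = (-0.9669, -0.2552)
n_3 = (-0.7071, -0.7071)
n_4 = (+0.6596, -0.7516)
  (0,1): δ = 120.91°  ·
  (0,2): δ = 9.10°  ✓
  (0,3): δ = 21.11°  ✓
  (0,4): δ = 107.38°  ·
  (1,2): δ = 68.19°  ·
  (1,3): δ = 37.98°  ✓
  (1,4): δ = 48.29°  ·
  (2,3): δ = 149.79°  ·
  (2,4): δ = 63.52°  ·
  (3,4): δ = 93.73°  ·
antipodal pairs: 3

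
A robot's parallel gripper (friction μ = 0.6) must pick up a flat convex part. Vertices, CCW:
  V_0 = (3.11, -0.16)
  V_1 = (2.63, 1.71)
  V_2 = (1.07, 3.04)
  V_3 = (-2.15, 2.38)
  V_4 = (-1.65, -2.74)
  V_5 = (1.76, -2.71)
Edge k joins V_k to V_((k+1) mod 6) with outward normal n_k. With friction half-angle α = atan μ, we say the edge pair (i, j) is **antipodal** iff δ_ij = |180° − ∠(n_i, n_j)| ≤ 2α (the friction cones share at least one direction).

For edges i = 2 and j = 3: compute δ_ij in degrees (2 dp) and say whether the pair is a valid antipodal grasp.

δ = 96.01°, invalid

α = atan 0.6 = 30.96°;  2α = 61.93°
edge 2: e_2 = (-3.22, -0.66);  n_2 = (-0.2008, +0.9796)
edge 3: e_3 = (+0.50, -5.12);  n_3 = (-0.9953, -0.0972)
∠(n_2, n_3) = 83.99°
δ = |180° − 83.99°| = 96.01°
96.01° > 2α = 61.93°  →  invalid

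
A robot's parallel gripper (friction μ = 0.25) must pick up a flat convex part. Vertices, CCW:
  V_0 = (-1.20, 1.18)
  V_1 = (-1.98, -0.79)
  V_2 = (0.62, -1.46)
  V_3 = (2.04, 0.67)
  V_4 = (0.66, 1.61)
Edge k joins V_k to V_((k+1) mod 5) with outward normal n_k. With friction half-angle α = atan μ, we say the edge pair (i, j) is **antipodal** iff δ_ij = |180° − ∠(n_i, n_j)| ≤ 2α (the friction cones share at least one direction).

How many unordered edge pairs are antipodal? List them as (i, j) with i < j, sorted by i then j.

α = atan 0.25 = 14.04°;  2α = 28.07°
n_0 = (-0.9298, +0.3681)
n_1 = (-0.2495, -0.9684)
n_2 = (+0.8321, -0.5547)
n_3 = (+0.5630, +0.8265)
n_4 = (-0.2252, +0.9743)
  (0,1): δ = 82.85°  ·
  (0,2): δ = 12.09°  ✓
  (0,3): δ = 77.34°  ·
  (0,4): δ = 124.62°  ·
  (1,2): δ = 109.24°  ·
  (1,3): δ = 19.81°  ✓
  (1,4): δ = 27.47°  ✓
  (2,3): δ = 90.57°  ·
  (2,4): δ = 43.29°  ·
  (3,4): δ = 132.72°  ·
antipodal pairs: 3

count = 3; pairs: (0,2), (1,3), (1,4)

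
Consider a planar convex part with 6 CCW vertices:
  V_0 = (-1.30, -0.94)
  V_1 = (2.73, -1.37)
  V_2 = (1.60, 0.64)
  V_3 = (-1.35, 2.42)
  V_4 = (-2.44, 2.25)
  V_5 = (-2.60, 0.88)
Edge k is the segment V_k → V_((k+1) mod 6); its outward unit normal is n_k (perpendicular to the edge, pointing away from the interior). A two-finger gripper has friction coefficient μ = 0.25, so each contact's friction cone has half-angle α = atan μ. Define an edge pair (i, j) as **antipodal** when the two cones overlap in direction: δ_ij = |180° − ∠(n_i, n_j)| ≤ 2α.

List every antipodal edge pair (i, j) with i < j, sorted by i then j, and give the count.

α = atan 0.25 = 14.04°;  2α = 28.07°
n_0 = (-0.1061, -0.9944)
n_1 = (+0.8717, +0.4901)
n_2 = (+0.5166, +0.8562)
n_3 = (-0.1541, +0.9881)
n_4 = (-0.9932, +0.1160)
n_5 = (-0.8137, -0.5812)
  (0,1): δ = 54.57°  ·
  (0,2): δ = 25.02°  ✓
  (0,3): δ = 14.96°  ✓
  (0,4): δ = 89.43°  ·
  (0,5): δ = 131.63°  ·
  (1,2): δ = 150.45°  ·
  (1,3): δ = 110.48°  ·
  (1,4): δ = 36.01°  ·
  (1,5): δ = 6.19°  ✓
  (2,3): δ = 140.03°  ·
  (2,4): δ = 65.55°  ·
  (2,5): δ = 23.36°  ✓
  (3,4): δ = 105.53°  ·
  (3,5): δ = 63.33°  ·
  (4,5): δ = 137.80°  ·
antipodal pairs: 4

count = 4; pairs: (0,2), (0,3), (1,5), (2,5)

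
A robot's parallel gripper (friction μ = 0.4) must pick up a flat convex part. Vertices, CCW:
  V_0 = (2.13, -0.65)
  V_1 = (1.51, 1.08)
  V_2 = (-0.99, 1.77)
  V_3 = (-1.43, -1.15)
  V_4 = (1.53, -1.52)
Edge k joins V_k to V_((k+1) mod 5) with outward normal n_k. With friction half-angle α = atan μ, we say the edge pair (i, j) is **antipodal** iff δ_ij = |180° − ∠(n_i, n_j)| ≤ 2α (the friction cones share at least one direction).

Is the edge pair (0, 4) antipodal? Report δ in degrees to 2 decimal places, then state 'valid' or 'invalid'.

α = atan 0.4 = 21.80°;  2α = 43.60°
edge 0: e_0 = (-0.62, +1.73);  n_0 = (+0.9414, +0.3374)
edge 4: e_4 = (+0.60, +0.87);  n_4 = (+0.8232, -0.5677)
∠(n_0, n_4) = 54.31°
δ = |180° − 54.31°| = 125.69°
125.69° > 2α = 43.60°  →  invalid

δ = 125.69°, invalid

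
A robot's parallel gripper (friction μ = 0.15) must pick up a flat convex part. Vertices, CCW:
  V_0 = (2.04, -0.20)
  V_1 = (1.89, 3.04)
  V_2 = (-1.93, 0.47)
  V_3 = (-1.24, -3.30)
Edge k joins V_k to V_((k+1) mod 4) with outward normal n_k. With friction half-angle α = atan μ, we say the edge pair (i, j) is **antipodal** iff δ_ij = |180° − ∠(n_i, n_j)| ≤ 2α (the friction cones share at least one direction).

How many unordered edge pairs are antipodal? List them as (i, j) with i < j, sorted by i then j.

α = atan 0.15 = 8.53°;  2α = 17.06°
n_0 = (+0.9989, +0.0462)
n_1 = (-0.5582, +0.8297)
n_2 = (-0.9837, -0.1800)
n_3 = (+0.6869, -0.7268)
  (0,1): δ = 58.72°  ·
  (0,2): δ = 7.72°  ✓
  (0,3): δ = 130.73°  ·
  (1,2): δ = 113.56°  ·
  (1,3): δ = 9.45°  ✓
  (2,3): δ = 56.99°  ·
antipodal pairs: 2

count = 2; pairs: (0,2), (1,3)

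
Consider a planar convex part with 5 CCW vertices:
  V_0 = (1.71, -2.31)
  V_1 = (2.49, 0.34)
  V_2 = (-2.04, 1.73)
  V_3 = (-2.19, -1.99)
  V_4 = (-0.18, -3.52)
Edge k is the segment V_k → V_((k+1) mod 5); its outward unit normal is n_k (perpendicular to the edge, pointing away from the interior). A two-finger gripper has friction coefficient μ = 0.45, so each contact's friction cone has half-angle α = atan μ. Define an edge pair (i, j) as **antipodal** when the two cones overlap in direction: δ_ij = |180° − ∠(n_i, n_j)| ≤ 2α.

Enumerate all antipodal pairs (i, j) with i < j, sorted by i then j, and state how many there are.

count = 2; pairs: (0,2), (1,3)

α = atan 0.45 = 24.23°;  2α = 48.46°
n_0 = (+0.9593, -0.2824)
n_1 = (+0.2933, +0.9560)
n_2 = (-0.9992, +0.0403)
n_3 = (-0.6057, -0.7957)
n_4 = (+0.5392, -0.8422)
  (0,1): δ = 90.66°  ·
  (0,2): δ = 14.09°  ✓
  (0,3): δ = 69.12°  ·
  (0,4): δ = 139.03°  ·
  (1,2): δ = 75.25°  ·
  (1,3): δ = 20.22°  ✓
  (1,4): δ = 49.69°  ·
  (2,3): δ = 124.97°  ·
  (2,4): δ = 55.06°  ·
  (3,4): δ = 110.09°  ·
antipodal pairs: 2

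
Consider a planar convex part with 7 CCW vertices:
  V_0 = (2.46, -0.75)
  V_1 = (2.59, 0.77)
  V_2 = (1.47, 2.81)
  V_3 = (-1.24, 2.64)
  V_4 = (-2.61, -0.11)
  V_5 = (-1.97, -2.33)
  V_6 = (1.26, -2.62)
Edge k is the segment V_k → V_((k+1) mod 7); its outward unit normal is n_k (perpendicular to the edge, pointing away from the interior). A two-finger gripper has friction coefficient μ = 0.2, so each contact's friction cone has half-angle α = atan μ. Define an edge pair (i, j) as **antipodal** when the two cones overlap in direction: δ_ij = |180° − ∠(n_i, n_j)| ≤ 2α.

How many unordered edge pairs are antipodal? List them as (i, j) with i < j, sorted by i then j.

α = atan 0.2 = 11.31°;  2α = 22.62°
n_0 = (+0.9964, -0.0852)
n_1 = (+0.8766, +0.4813)
n_2 = (-0.0626, +0.9980)
n_3 = (-0.8951, +0.4459)
n_4 = (-0.9609, -0.2770)
n_5 = (-0.0894, -0.9960)
n_6 = (+0.8416, -0.5401)
  (0,1): δ = 146.34°  ·
  (0,2): δ = 81.52°  ·
  (0,3): δ = 21.59°  ✓
  (0,4): δ = 20.97°  ✓
  (0,5): δ = 89.76°  ·
  (0,6): δ = 152.20°  ·
  (1,2): δ = 115.18°  ·
  (1,3): δ = 55.25°  ·
  (1,4): δ = 12.69°  ✓
  (1,5): δ = 56.10°  ·
  (1,6): δ = 118.54°  ·
  (2,3): δ = 120.07°  ·
  (2,4): δ = 77.51°  ·
  (2,5): δ = 8.72°  ✓
  (2,6): δ = 53.72°  ·
  (3,4): δ = 137.44°  ·
  (3,5): δ = 68.65°  ·
  (3,6): δ = 6.21°  ✓
  (4,5): δ = 111.21°  ·
  (4,6): δ = 48.77°  ·
  (5,6): δ = 117.56°  ·
antipodal pairs: 5

count = 5; pairs: (0,3), (0,4), (1,4), (2,5), (3,6)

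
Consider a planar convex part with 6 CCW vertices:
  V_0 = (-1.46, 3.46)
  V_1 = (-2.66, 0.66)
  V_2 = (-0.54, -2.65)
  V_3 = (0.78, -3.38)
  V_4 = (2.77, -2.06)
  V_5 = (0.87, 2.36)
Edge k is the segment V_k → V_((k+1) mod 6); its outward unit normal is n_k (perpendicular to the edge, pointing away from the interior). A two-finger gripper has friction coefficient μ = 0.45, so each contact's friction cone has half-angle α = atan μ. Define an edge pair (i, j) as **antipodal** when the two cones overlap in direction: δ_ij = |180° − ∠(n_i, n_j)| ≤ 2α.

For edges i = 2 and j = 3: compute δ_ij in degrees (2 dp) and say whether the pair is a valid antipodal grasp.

δ = 117.50°, invalid

α = atan 0.45 = 24.23°;  2α = 48.46°
edge 2: e_2 = (+1.32, -0.73);  n_2 = (-0.4840, -0.8751)
edge 3: e_3 = (+1.99, +1.32);  n_3 = (+0.5528, -0.8333)
∠(n_2, n_3) = 62.50°
δ = |180° − 62.50°| = 117.50°
117.50° > 2α = 48.46°  →  invalid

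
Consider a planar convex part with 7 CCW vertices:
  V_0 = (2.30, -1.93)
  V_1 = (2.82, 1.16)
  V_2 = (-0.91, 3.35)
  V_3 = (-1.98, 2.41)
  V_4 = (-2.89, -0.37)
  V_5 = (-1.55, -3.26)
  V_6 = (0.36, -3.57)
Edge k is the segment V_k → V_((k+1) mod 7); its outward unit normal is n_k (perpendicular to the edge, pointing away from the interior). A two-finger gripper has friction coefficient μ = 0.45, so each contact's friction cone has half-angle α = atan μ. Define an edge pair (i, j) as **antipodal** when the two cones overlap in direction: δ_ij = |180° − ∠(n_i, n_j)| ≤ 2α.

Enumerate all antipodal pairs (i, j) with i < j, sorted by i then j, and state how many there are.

α = atan 0.45 = 24.23°;  2α = 48.46°
n_0 = (+0.9861, -0.1660)
n_1 = (+0.5063, +0.8623)
n_2 = (-0.6600, +0.7513)
n_3 = (-0.9504, +0.3111)
n_4 = (-0.9072, -0.4207)
n_5 = (-0.1602, -0.9871)
n_6 = (+0.6456, -0.7637)
  (0,1): δ = 110.87°  ·
  (0,2): δ = 39.15°  ✓
  (0,3): δ = 8.57°  ✓
  (0,4): δ = 34.43°  ✓
  (0,5): δ = 90.33°  ·
  (0,6): δ = 139.76°  ·
  (1,2): δ = 108.28°  ·
  (1,3): δ = 77.71°  ·
  (1,4): δ = 34.71°  ✓
  (1,5): δ = 21.20°  ✓
  (1,6): δ = 70.63°  ·
  (2,3): δ = 149.42°  ·
  (2,4): δ = 106.42°  ·
  (2,5): δ = 50.52°  ·
  (2,6): δ = 1.09°  ✓
  (3,4): δ = 137.00°  ·
  (3,5): δ = 81.09°  ·
  (3,6): δ = 31.66°  ✓
  (4,5): δ = 124.09°  ·
  (4,6): δ = 74.67°  ·
  (5,6): δ = 130.57°  ·
antipodal pairs: 7

count = 7; pairs: (0,2), (0,3), (0,4), (1,4), (1,5), (2,6), (3,6)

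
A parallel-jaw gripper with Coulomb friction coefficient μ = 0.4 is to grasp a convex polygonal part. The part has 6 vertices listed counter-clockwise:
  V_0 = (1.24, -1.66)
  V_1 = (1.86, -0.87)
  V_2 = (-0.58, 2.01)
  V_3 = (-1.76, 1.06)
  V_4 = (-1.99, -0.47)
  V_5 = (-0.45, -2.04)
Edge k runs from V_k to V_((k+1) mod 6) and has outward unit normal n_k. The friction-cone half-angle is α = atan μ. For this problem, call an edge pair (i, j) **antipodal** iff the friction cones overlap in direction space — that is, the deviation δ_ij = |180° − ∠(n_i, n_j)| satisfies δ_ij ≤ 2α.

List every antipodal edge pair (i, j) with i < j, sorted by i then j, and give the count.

count = 4; pairs: (0,2), (0,3), (1,4), (2,5)

α = atan 0.4 = 21.80°;  2α = 43.60°
n_0 = (+0.7867, -0.6174)
n_1 = (+0.7630, +0.6464)
n_2 = (-0.6271, +0.7789)
n_3 = (-0.9889, +0.1487)
n_4 = (-0.7139, -0.7003)
n_5 = (+0.2194, -0.9756)
  (0,1): δ = 101.60°  ·
  (0,2): δ = 13.04°  ✓
  (0,3): δ = 29.58°  ✓
  (0,4): δ = 82.57°  ·
  (0,5): δ = 140.80°  ·
  (1,2): δ = 91.44°  ·
  (1,3): δ = 48.82°  ·
  (1,4): δ = 4.18°  ✓
  (1,5): δ = 62.40°  ·
  (2,3): δ = 137.39°  ·
  (2,4): δ = 84.39°  ·
  (2,5): δ = 26.16°  ✓
  (3,4): δ = 127.00°  ·
  (3,5): δ = 68.78°  ·
  (4,5): δ = 121.78°  ·
antipodal pairs: 4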